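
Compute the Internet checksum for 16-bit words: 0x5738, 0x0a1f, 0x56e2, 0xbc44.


Sum all words (with carry folding):
+ 0x5738 = 0x5738
+ 0x0a1f = 0x6157
+ 0x56e2 = 0xb839
+ 0xbc44 = 0x747e
One's complement: ~0x747e
Checksum = 0x8b81


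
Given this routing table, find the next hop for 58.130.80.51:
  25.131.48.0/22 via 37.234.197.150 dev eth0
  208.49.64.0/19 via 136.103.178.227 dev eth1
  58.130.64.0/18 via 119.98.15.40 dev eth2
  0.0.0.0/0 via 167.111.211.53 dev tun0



Longest prefix match for 58.130.80.51:
  /22 25.131.48.0: no
  /19 208.49.64.0: no
  /18 58.130.64.0: MATCH
  /0 0.0.0.0: MATCH
Selected: next-hop 119.98.15.40 via eth2 (matched /18)


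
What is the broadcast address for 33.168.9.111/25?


Network: 33.168.9.0/25
Host bits = 7
Set all host bits to 1:
Broadcast: 33.168.9.127


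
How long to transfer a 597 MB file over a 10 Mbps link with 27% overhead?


Effective throughput = 10 * (1 - 27/100) = 7.3 Mbps
File size in Mb = 597 * 8 = 4776 Mb
Time = 4776 / 7.3
Time = 654.2466 seconds


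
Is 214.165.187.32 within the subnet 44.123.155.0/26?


Subnet network: 44.123.155.0
Test IP AND mask: 214.165.187.0
No, 214.165.187.32 is not in 44.123.155.0/26


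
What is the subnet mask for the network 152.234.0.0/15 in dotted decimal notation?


/15 means 15 network bits, 17 host bits
Binary: 11111111111111100000000000000000
Mask: 255.254.0.0


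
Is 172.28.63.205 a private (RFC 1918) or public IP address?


RFC 1918 private ranges:
  10.0.0.0/8 (10.0.0.0 - 10.255.255.255)
  172.16.0.0/12 (172.16.0.0 - 172.31.255.255)
  192.168.0.0/16 (192.168.0.0 - 192.168.255.255)
Private (in 172.16.0.0/12)


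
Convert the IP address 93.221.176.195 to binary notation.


93 = 01011101
221 = 11011101
176 = 10110000
195 = 11000011
Binary: 01011101.11011101.10110000.11000011


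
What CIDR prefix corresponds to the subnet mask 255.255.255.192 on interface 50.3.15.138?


Binary: 11111111.11111111.11111111.11000000
Count leading 1s
Prefix: /26


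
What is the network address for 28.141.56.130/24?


IP:   00011100.10001101.00111000.10000010
Mask: 11111111.11111111.11111111.00000000
AND operation:
Net:  00011100.10001101.00111000.00000000
Network: 28.141.56.0/24


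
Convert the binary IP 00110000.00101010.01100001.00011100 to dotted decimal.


00110000 = 48
00101010 = 42
01100001 = 97
00011100 = 28
IP: 48.42.97.28


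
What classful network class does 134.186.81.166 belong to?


First octet: 134
Binary: 10000110
10xxxxxx -> Class B (128-191)
Class B, default mask 255.255.0.0 (/16)


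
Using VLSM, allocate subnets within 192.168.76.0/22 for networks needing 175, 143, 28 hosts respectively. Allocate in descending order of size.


175 hosts -> /24 (254 usable): 192.168.76.0/24
143 hosts -> /24 (254 usable): 192.168.77.0/24
28 hosts -> /27 (30 usable): 192.168.78.0/27
Allocation: 192.168.76.0/24 (175 hosts, 254 usable); 192.168.77.0/24 (143 hosts, 254 usable); 192.168.78.0/27 (28 hosts, 30 usable)


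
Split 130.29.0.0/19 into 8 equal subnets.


New prefix = 19 + 3 = 22
Each subnet has 1024 addresses
  130.29.0.0/22
  130.29.4.0/22
  130.29.8.0/22
  130.29.12.0/22
  130.29.16.0/22
  130.29.20.0/22
  130.29.24.0/22
  130.29.28.0/22
Subnets: 130.29.0.0/22, 130.29.4.0/22, 130.29.8.0/22, 130.29.12.0/22, 130.29.16.0/22, 130.29.20.0/22, 130.29.24.0/22, 130.29.28.0/22


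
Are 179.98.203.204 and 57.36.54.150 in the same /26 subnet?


Mask: 255.255.255.192
179.98.203.204 AND mask = 179.98.203.192
57.36.54.150 AND mask = 57.36.54.128
No, different subnets (179.98.203.192 vs 57.36.54.128)


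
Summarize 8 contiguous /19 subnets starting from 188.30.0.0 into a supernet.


Original prefix: /19
Number of subnets: 8 = 2^3
New prefix = 19 - 3 = 16
Supernet: 188.30.0.0/16


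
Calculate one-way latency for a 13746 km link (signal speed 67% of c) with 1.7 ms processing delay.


Speed = 0.67 * 3e5 km/s = 201000 km/s
Propagation delay = 13746 / 201000 = 0.0684 s = 68.3881 ms
Processing delay = 1.7 ms
Total one-way latency = 70.0881 ms


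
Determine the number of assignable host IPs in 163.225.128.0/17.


Host bits = 32 - 17 = 15
Total addresses = 2^15 = 32768
Usable = total - 2 (network and broadcast)
Usable hosts: 32766


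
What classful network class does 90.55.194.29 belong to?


First octet: 90
Binary: 01011010
0xxxxxxx -> Class A (1-126)
Class A, default mask 255.0.0.0 (/8)


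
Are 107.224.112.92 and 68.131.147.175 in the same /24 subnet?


Mask: 255.255.255.0
107.224.112.92 AND mask = 107.224.112.0
68.131.147.175 AND mask = 68.131.147.0
No, different subnets (107.224.112.0 vs 68.131.147.0)


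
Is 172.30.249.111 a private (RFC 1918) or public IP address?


RFC 1918 private ranges:
  10.0.0.0/8 (10.0.0.0 - 10.255.255.255)
  172.16.0.0/12 (172.16.0.0 - 172.31.255.255)
  192.168.0.0/16 (192.168.0.0 - 192.168.255.255)
Private (in 172.16.0.0/12)


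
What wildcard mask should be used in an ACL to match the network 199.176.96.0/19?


Subnet mask: 255.255.224.0
Wildcard = 255.255.255.255 - subnet mask
255 - 255 = 0
255 - 255 = 0
255 - 224 = 31
255 - 0 = 255
Wildcard: 0.0.31.255


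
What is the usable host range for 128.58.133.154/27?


Network: 128.58.133.128
Broadcast: 128.58.133.159
First usable = network + 1
Last usable = broadcast - 1
Range: 128.58.133.129 to 128.58.133.158


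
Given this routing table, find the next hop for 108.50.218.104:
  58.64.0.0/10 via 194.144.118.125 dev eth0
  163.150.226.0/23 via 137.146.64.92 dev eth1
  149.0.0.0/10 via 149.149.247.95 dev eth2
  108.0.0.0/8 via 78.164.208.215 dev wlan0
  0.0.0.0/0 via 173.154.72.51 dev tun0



Longest prefix match for 108.50.218.104:
  /10 58.64.0.0: no
  /23 163.150.226.0: no
  /10 149.0.0.0: no
  /8 108.0.0.0: MATCH
  /0 0.0.0.0: MATCH
Selected: next-hop 78.164.208.215 via wlan0 (matched /8)


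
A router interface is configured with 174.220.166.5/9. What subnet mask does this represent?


/9 means 9 network bits, 23 host bits
Binary: 11111111100000000000000000000000
Mask: 255.128.0.0


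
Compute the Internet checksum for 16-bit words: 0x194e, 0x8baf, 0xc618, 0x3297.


Sum all words (with carry folding):
+ 0x194e = 0x194e
+ 0x8baf = 0xa4fd
+ 0xc618 = 0x6b16
+ 0x3297 = 0x9dad
One's complement: ~0x9dad
Checksum = 0x6252


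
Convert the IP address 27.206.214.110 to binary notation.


27 = 00011011
206 = 11001110
214 = 11010110
110 = 01101110
Binary: 00011011.11001110.11010110.01101110


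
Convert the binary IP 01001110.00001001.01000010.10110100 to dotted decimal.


01001110 = 78
00001001 = 9
01000010 = 66
10110100 = 180
IP: 78.9.66.180


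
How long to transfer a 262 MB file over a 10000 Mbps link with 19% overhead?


Effective throughput = 10000 * (1 - 19/100) = 8100.0 Mbps
File size in Mb = 262 * 8 = 2096 Mb
Time = 2096 / 8100.0
Time = 0.2588 seconds


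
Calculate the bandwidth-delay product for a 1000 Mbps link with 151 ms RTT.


BDP = bandwidth * RTT
= 1000 Mbps * 151 ms
= 1000 * 1e6 * 151 / 1000 bits
= 151000000 bits
= 18875000 bytes
= 18432.6172 KB
BDP = 151000000 bits (18875000 bytes)


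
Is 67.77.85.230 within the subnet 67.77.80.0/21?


Subnet network: 67.77.80.0
Test IP AND mask: 67.77.80.0
Yes, 67.77.85.230 is in 67.77.80.0/21


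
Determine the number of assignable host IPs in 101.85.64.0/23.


Host bits = 32 - 23 = 9
Total addresses = 2^9 = 512
Usable = total - 2 (network and broadcast)
Usable hosts: 510


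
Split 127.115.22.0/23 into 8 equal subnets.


New prefix = 23 + 3 = 26
Each subnet has 64 addresses
  127.115.22.0/26
  127.115.22.64/26
  127.115.22.128/26
  127.115.22.192/26
  127.115.23.0/26
  127.115.23.64/26
  127.115.23.128/26
  127.115.23.192/26
Subnets: 127.115.22.0/26, 127.115.22.64/26, 127.115.22.128/26, 127.115.22.192/26, 127.115.23.0/26, 127.115.23.64/26, 127.115.23.128/26, 127.115.23.192/26


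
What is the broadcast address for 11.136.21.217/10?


Network: 11.128.0.0/10
Host bits = 22
Set all host bits to 1:
Broadcast: 11.191.255.255


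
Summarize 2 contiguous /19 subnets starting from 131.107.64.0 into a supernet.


Original prefix: /19
Number of subnets: 2 = 2^1
New prefix = 19 - 1 = 18
Supernet: 131.107.64.0/18


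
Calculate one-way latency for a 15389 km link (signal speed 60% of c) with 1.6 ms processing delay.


Speed = 0.6 * 3e5 km/s = 180000 km/s
Propagation delay = 15389 / 180000 = 0.0855 s = 85.4944 ms
Processing delay = 1.6 ms
Total one-way latency = 87.0944 ms


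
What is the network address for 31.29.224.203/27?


IP:   00011111.00011101.11100000.11001011
Mask: 11111111.11111111.11111111.11100000
AND operation:
Net:  00011111.00011101.11100000.11000000
Network: 31.29.224.192/27


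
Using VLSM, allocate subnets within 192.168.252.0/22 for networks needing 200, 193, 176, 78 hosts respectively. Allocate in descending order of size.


200 hosts -> /24 (254 usable): 192.168.252.0/24
193 hosts -> /24 (254 usable): 192.168.253.0/24
176 hosts -> /24 (254 usable): 192.168.254.0/24
78 hosts -> /25 (126 usable): 192.168.255.0/25
Allocation: 192.168.252.0/24 (200 hosts, 254 usable); 192.168.253.0/24 (193 hosts, 254 usable); 192.168.254.0/24 (176 hosts, 254 usable); 192.168.255.0/25 (78 hosts, 126 usable)


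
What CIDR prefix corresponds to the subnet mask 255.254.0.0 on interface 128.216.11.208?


Binary: 11111111.11111110.00000000.00000000
Count leading 1s
Prefix: /15


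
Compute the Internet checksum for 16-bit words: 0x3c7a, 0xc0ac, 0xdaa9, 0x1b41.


Sum all words (with carry folding):
+ 0x3c7a = 0x3c7a
+ 0xc0ac = 0xfd26
+ 0xdaa9 = 0xd7d0
+ 0x1b41 = 0xf311
One's complement: ~0xf311
Checksum = 0x0cee


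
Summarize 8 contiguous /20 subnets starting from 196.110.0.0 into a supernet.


Original prefix: /20
Number of subnets: 8 = 2^3
New prefix = 20 - 3 = 17
Supernet: 196.110.0.0/17


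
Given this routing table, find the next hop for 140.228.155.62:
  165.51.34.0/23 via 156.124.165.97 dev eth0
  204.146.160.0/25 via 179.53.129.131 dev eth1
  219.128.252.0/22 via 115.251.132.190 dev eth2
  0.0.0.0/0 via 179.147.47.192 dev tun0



Longest prefix match for 140.228.155.62:
  /23 165.51.34.0: no
  /25 204.146.160.0: no
  /22 219.128.252.0: no
  /0 0.0.0.0: MATCH
Selected: next-hop 179.147.47.192 via tun0 (matched /0)


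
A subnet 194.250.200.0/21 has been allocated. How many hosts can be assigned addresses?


Host bits = 32 - 21 = 11
Total addresses = 2^11 = 2048
Usable = total - 2 (network and broadcast)
Usable hosts: 2046


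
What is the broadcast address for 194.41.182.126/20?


Network: 194.41.176.0/20
Host bits = 12
Set all host bits to 1:
Broadcast: 194.41.191.255


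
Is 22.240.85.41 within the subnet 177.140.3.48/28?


Subnet network: 177.140.3.48
Test IP AND mask: 22.240.85.32
No, 22.240.85.41 is not in 177.140.3.48/28


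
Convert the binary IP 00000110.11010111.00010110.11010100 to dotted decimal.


00000110 = 6
11010111 = 215
00010110 = 22
11010100 = 212
IP: 6.215.22.212


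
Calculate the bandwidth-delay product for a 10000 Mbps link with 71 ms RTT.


BDP = bandwidth * RTT
= 10000 Mbps * 71 ms
= 10000 * 1e6 * 71 / 1000 bits
= 710000000 bits
= 88750000 bytes
= 86669.9219 KB
BDP = 710000000 bits (88750000 bytes)


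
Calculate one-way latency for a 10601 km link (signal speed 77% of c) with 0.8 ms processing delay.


Speed = 0.77 * 3e5 km/s = 231000 km/s
Propagation delay = 10601 / 231000 = 0.0459 s = 45.8918 ms
Processing delay = 0.8 ms
Total one-way latency = 46.6918 ms


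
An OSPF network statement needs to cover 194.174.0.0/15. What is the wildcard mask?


Subnet mask: 255.254.0.0
Wildcard = 255.255.255.255 - subnet mask
255 - 255 = 0
255 - 254 = 1
255 - 0 = 255
255 - 0 = 255
Wildcard: 0.1.255.255


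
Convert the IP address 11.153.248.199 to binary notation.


11 = 00001011
153 = 10011001
248 = 11111000
199 = 11000111
Binary: 00001011.10011001.11111000.11000111


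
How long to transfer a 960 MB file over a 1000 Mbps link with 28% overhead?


Effective throughput = 1000 * (1 - 28/100) = 720 Mbps
File size in Mb = 960 * 8 = 7680 Mb
Time = 7680 / 720
Time = 10.6667 seconds


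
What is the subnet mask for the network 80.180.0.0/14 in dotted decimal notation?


/14 means 14 network bits, 18 host bits
Binary: 11111111111111000000000000000000
Mask: 255.252.0.0


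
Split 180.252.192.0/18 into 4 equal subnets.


New prefix = 18 + 2 = 20
Each subnet has 4096 addresses
  180.252.192.0/20
  180.252.208.0/20
  180.252.224.0/20
  180.252.240.0/20
Subnets: 180.252.192.0/20, 180.252.208.0/20, 180.252.224.0/20, 180.252.240.0/20


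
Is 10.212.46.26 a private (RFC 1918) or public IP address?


RFC 1918 private ranges:
  10.0.0.0/8 (10.0.0.0 - 10.255.255.255)
  172.16.0.0/12 (172.16.0.0 - 172.31.255.255)
  192.168.0.0/16 (192.168.0.0 - 192.168.255.255)
Private (in 10.0.0.0/8)


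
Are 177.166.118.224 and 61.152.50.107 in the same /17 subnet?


Mask: 255.255.128.0
177.166.118.224 AND mask = 177.166.0.0
61.152.50.107 AND mask = 61.152.0.0
No, different subnets (177.166.0.0 vs 61.152.0.0)


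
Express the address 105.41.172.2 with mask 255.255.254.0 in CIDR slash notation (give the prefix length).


Binary: 11111111.11111111.11111110.00000000
Count leading 1s
Prefix: /23


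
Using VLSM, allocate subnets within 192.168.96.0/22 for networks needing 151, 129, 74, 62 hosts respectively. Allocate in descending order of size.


151 hosts -> /24 (254 usable): 192.168.96.0/24
129 hosts -> /24 (254 usable): 192.168.97.0/24
74 hosts -> /25 (126 usable): 192.168.98.0/25
62 hosts -> /26 (62 usable): 192.168.98.128/26
Allocation: 192.168.96.0/24 (151 hosts, 254 usable); 192.168.97.0/24 (129 hosts, 254 usable); 192.168.98.0/25 (74 hosts, 126 usable); 192.168.98.128/26 (62 hosts, 62 usable)


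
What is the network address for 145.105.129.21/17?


IP:   10010001.01101001.10000001.00010101
Mask: 11111111.11111111.10000000.00000000
AND operation:
Net:  10010001.01101001.10000000.00000000
Network: 145.105.128.0/17


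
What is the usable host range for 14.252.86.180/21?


Network: 14.252.80.0
Broadcast: 14.252.87.255
First usable = network + 1
Last usable = broadcast - 1
Range: 14.252.80.1 to 14.252.87.254


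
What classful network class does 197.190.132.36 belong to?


First octet: 197
Binary: 11000101
110xxxxx -> Class C (192-223)
Class C, default mask 255.255.255.0 (/24)


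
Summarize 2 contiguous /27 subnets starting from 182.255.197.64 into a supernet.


Original prefix: /27
Number of subnets: 2 = 2^1
New prefix = 27 - 1 = 26
Supernet: 182.255.197.64/26


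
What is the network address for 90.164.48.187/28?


IP:   01011010.10100100.00110000.10111011
Mask: 11111111.11111111.11111111.11110000
AND operation:
Net:  01011010.10100100.00110000.10110000
Network: 90.164.48.176/28


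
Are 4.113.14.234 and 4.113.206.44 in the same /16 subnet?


Mask: 255.255.0.0
4.113.14.234 AND mask = 4.113.0.0
4.113.206.44 AND mask = 4.113.0.0
Yes, same subnet (4.113.0.0)


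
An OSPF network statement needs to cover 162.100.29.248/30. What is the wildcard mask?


Subnet mask: 255.255.255.252
Wildcard = 255.255.255.255 - subnet mask
255 - 255 = 0
255 - 255 = 0
255 - 255 = 0
255 - 252 = 3
Wildcard: 0.0.0.3


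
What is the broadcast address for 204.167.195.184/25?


Network: 204.167.195.128/25
Host bits = 7
Set all host bits to 1:
Broadcast: 204.167.195.255


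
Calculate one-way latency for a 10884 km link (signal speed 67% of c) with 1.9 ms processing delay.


Speed = 0.67 * 3e5 km/s = 201000 km/s
Propagation delay = 10884 / 201000 = 0.0541 s = 54.1493 ms
Processing delay = 1.9 ms
Total one-way latency = 56.0493 ms


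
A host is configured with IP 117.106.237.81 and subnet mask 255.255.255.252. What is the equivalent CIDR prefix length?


Binary: 11111111.11111111.11111111.11111100
Count leading 1s
Prefix: /30


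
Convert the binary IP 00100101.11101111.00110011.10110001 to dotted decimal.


00100101 = 37
11101111 = 239
00110011 = 51
10110001 = 177
IP: 37.239.51.177


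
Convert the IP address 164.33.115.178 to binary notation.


164 = 10100100
33 = 00100001
115 = 01110011
178 = 10110010
Binary: 10100100.00100001.01110011.10110010


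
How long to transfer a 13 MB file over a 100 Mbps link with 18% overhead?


Effective throughput = 100 * (1 - 18/100) = 82 Mbps
File size in Mb = 13 * 8 = 104 Mb
Time = 104 / 82
Time = 1.2683 seconds


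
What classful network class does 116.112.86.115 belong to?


First octet: 116
Binary: 01110100
0xxxxxxx -> Class A (1-126)
Class A, default mask 255.0.0.0 (/8)


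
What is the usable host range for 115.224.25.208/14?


Network: 115.224.0.0
Broadcast: 115.227.255.255
First usable = network + 1
Last usable = broadcast - 1
Range: 115.224.0.1 to 115.227.255.254


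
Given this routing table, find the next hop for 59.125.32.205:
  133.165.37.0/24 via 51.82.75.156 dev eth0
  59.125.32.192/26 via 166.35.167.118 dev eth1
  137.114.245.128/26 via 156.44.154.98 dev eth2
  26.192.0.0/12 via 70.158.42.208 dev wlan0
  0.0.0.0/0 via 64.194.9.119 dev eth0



Longest prefix match for 59.125.32.205:
  /24 133.165.37.0: no
  /26 59.125.32.192: MATCH
  /26 137.114.245.128: no
  /12 26.192.0.0: no
  /0 0.0.0.0: MATCH
Selected: next-hop 166.35.167.118 via eth1 (matched /26)


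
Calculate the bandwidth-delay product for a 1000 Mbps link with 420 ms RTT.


BDP = bandwidth * RTT
= 1000 Mbps * 420 ms
= 1000 * 1e6 * 420 / 1000 bits
= 420000000 bits
= 52500000 bytes
= 51269.5312 KB
BDP = 420000000 bits (52500000 bytes)


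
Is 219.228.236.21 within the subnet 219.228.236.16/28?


Subnet network: 219.228.236.16
Test IP AND mask: 219.228.236.16
Yes, 219.228.236.21 is in 219.228.236.16/28


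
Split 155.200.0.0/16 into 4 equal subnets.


New prefix = 16 + 2 = 18
Each subnet has 16384 addresses
  155.200.0.0/18
  155.200.64.0/18
  155.200.128.0/18
  155.200.192.0/18
Subnets: 155.200.0.0/18, 155.200.64.0/18, 155.200.128.0/18, 155.200.192.0/18


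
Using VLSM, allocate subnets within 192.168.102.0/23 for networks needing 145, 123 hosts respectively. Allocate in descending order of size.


145 hosts -> /24 (254 usable): 192.168.102.0/24
123 hosts -> /25 (126 usable): 192.168.103.0/25
Allocation: 192.168.102.0/24 (145 hosts, 254 usable); 192.168.103.0/25 (123 hosts, 126 usable)


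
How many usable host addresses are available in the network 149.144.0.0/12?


Host bits = 32 - 12 = 20
Total addresses = 2^20 = 1048576
Usable = total - 2 (network and broadcast)
Usable hosts: 1048574


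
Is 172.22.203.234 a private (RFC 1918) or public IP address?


RFC 1918 private ranges:
  10.0.0.0/8 (10.0.0.0 - 10.255.255.255)
  172.16.0.0/12 (172.16.0.0 - 172.31.255.255)
  192.168.0.0/16 (192.168.0.0 - 192.168.255.255)
Private (in 172.16.0.0/12)


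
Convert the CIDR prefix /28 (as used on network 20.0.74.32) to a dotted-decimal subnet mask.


/28 means 28 network bits, 4 host bits
Binary: 11111111111111111111111111110000
Mask: 255.255.255.240


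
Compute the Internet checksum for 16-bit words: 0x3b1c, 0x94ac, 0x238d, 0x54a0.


Sum all words (with carry folding):
+ 0x3b1c = 0x3b1c
+ 0x94ac = 0xcfc8
+ 0x238d = 0xf355
+ 0x54a0 = 0x47f6
One's complement: ~0x47f6
Checksum = 0xb809


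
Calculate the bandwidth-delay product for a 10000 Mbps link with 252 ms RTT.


BDP = bandwidth * RTT
= 10000 Mbps * 252 ms
= 10000 * 1e6 * 252 / 1000 bits
= 2520000000 bits
= 315000000 bytes
= 307617.1875 KB
BDP = 2520000000 bits (315000000 bytes)


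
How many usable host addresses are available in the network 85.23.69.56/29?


Host bits = 32 - 29 = 3
Total addresses = 2^3 = 8
Usable = total - 2 (network and broadcast)
Usable hosts: 6


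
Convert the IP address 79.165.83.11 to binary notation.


79 = 01001111
165 = 10100101
83 = 01010011
11 = 00001011
Binary: 01001111.10100101.01010011.00001011


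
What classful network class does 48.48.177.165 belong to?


First octet: 48
Binary: 00110000
0xxxxxxx -> Class A (1-126)
Class A, default mask 255.0.0.0 (/8)


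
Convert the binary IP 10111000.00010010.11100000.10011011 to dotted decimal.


10111000 = 184
00010010 = 18
11100000 = 224
10011011 = 155
IP: 184.18.224.155


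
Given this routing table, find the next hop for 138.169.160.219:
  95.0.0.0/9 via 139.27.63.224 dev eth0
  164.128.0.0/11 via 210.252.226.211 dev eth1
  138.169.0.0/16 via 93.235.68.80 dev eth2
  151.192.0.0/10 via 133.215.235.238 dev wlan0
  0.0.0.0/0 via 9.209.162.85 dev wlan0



Longest prefix match for 138.169.160.219:
  /9 95.0.0.0: no
  /11 164.128.0.0: no
  /16 138.169.0.0: MATCH
  /10 151.192.0.0: no
  /0 0.0.0.0: MATCH
Selected: next-hop 93.235.68.80 via eth2 (matched /16)


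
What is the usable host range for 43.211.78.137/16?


Network: 43.211.0.0
Broadcast: 43.211.255.255
First usable = network + 1
Last usable = broadcast - 1
Range: 43.211.0.1 to 43.211.255.254


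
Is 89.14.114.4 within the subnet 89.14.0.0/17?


Subnet network: 89.14.0.0
Test IP AND mask: 89.14.0.0
Yes, 89.14.114.4 is in 89.14.0.0/17


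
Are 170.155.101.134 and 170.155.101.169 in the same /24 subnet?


Mask: 255.255.255.0
170.155.101.134 AND mask = 170.155.101.0
170.155.101.169 AND mask = 170.155.101.0
Yes, same subnet (170.155.101.0)


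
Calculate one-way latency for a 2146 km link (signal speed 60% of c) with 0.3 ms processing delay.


Speed = 0.6 * 3e5 km/s = 180000 km/s
Propagation delay = 2146 / 180000 = 0.0119 s = 11.9222 ms
Processing delay = 0.3 ms
Total one-way latency = 12.2222 ms


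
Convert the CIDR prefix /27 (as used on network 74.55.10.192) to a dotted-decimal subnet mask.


/27 means 27 network bits, 5 host bits
Binary: 11111111111111111111111111100000
Mask: 255.255.255.224


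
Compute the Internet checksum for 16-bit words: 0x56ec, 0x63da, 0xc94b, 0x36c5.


Sum all words (with carry folding):
+ 0x56ec = 0x56ec
+ 0x63da = 0xbac6
+ 0xc94b = 0x8412
+ 0x36c5 = 0xbad7
One's complement: ~0xbad7
Checksum = 0x4528


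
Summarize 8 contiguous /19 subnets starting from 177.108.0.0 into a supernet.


Original prefix: /19
Number of subnets: 8 = 2^3
New prefix = 19 - 3 = 16
Supernet: 177.108.0.0/16


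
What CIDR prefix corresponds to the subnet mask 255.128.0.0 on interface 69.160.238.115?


Binary: 11111111.10000000.00000000.00000000
Count leading 1s
Prefix: /9


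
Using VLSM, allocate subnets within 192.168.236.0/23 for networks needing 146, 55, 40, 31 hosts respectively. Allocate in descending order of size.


146 hosts -> /24 (254 usable): 192.168.236.0/24
55 hosts -> /26 (62 usable): 192.168.237.0/26
40 hosts -> /26 (62 usable): 192.168.237.64/26
31 hosts -> /26 (62 usable): 192.168.237.128/26
Allocation: 192.168.236.0/24 (146 hosts, 254 usable); 192.168.237.0/26 (55 hosts, 62 usable); 192.168.237.64/26 (40 hosts, 62 usable); 192.168.237.128/26 (31 hosts, 62 usable)


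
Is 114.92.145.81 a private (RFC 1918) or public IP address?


RFC 1918 private ranges:
  10.0.0.0/8 (10.0.0.0 - 10.255.255.255)
  172.16.0.0/12 (172.16.0.0 - 172.31.255.255)
  192.168.0.0/16 (192.168.0.0 - 192.168.255.255)
Public (not in any RFC 1918 range)


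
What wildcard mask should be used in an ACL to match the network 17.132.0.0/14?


Subnet mask: 255.252.0.0
Wildcard = 255.255.255.255 - subnet mask
255 - 255 = 0
255 - 252 = 3
255 - 0 = 255
255 - 0 = 255
Wildcard: 0.3.255.255


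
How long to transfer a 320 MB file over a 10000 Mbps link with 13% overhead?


Effective throughput = 10000 * (1 - 13/100) = 8700 Mbps
File size in Mb = 320 * 8 = 2560 Mb
Time = 2560 / 8700
Time = 0.2943 seconds


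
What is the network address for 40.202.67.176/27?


IP:   00101000.11001010.01000011.10110000
Mask: 11111111.11111111.11111111.11100000
AND operation:
Net:  00101000.11001010.01000011.10100000
Network: 40.202.67.160/27


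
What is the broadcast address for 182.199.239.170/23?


Network: 182.199.238.0/23
Host bits = 9
Set all host bits to 1:
Broadcast: 182.199.239.255


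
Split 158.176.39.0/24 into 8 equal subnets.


New prefix = 24 + 3 = 27
Each subnet has 32 addresses
  158.176.39.0/27
  158.176.39.32/27
  158.176.39.64/27
  158.176.39.96/27
  158.176.39.128/27
  158.176.39.160/27
  158.176.39.192/27
  158.176.39.224/27
Subnets: 158.176.39.0/27, 158.176.39.32/27, 158.176.39.64/27, 158.176.39.96/27, 158.176.39.128/27, 158.176.39.160/27, 158.176.39.192/27, 158.176.39.224/27


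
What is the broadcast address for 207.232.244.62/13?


Network: 207.232.0.0/13
Host bits = 19
Set all host bits to 1:
Broadcast: 207.239.255.255


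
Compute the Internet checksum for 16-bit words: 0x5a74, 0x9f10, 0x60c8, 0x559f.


Sum all words (with carry folding):
+ 0x5a74 = 0x5a74
+ 0x9f10 = 0xf984
+ 0x60c8 = 0x5a4d
+ 0x559f = 0xafec
One's complement: ~0xafec
Checksum = 0x5013


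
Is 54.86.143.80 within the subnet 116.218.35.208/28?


Subnet network: 116.218.35.208
Test IP AND mask: 54.86.143.80
No, 54.86.143.80 is not in 116.218.35.208/28


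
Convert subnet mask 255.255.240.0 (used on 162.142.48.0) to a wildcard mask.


Subnet mask: 255.255.240.0
Wildcard = 255.255.255.255 - subnet mask
255 - 255 = 0
255 - 255 = 0
255 - 240 = 15
255 - 0 = 255
Wildcard: 0.0.15.255


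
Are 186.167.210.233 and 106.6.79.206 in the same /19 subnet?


Mask: 255.255.224.0
186.167.210.233 AND mask = 186.167.192.0
106.6.79.206 AND mask = 106.6.64.0
No, different subnets (186.167.192.0 vs 106.6.64.0)


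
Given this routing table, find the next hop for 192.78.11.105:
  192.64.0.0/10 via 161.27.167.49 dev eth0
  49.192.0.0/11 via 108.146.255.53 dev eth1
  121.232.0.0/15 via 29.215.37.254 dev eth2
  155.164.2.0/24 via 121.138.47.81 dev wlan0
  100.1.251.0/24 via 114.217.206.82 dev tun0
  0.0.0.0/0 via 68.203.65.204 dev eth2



Longest prefix match for 192.78.11.105:
  /10 192.64.0.0: MATCH
  /11 49.192.0.0: no
  /15 121.232.0.0: no
  /24 155.164.2.0: no
  /24 100.1.251.0: no
  /0 0.0.0.0: MATCH
Selected: next-hop 161.27.167.49 via eth0 (matched /10)


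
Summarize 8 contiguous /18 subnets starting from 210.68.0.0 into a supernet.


Original prefix: /18
Number of subnets: 8 = 2^3
New prefix = 18 - 3 = 15
Supernet: 210.68.0.0/15


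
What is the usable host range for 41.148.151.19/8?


Network: 41.0.0.0
Broadcast: 41.255.255.255
First usable = network + 1
Last usable = broadcast - 1
Range: 41.0.0.1 to 41.255.255.254


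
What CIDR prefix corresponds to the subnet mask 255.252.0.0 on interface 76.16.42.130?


Binary: 11111111.11111100.00000000.00000000
Count leading 1s
Prefix: /14


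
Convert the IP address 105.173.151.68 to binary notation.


105 = 01101001
173 = 10101101
151 = 10010111
68 = 01000100
Binary: 01101001.10101101.10010111.01000100


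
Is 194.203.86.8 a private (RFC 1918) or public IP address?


RFC 1918 private ranges:
  10.0.0.0/8 (10.0.0.0 - 10.255.255.255)
  172.16.0.0/12 (172.16.0.0 - 172.31.255.255)
  192.168.0.0/16 (192.168.0.0 - 192.168.255.255)
Public (not in any RFC 1918 range)


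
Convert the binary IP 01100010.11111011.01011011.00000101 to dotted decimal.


01100010 = 98
11111011 = 251
01011011 = 91
00000101 = 5
IP: 98.251.91.5


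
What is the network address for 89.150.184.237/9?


IP:   01011001.10010110.10111000.11101101
Mask: 11111111.10000000.00000000.00000000
AND operation:
Net:  01011001.10000000.00000000.00000000
Network: 89.128.0.0/9


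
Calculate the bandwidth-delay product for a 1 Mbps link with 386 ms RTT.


BDP = bandwidth * RTT
= 1 Mbps * 386 ms
= 1 * 1e6 * 386 / 1000 bits
= 386000 bits
= 48250 bytes
= 47.1191 KB
BDP = 386000 bits (48250 bytes)


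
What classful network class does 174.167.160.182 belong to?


First octet: 174
Binary: 10101110
10xxxxxx -> Class B (128-191)
Class B, default mask 255.255.0.0 (/16)


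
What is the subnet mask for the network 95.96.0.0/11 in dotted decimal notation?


/11 means 11 network bits, 21 host bits
Binary: 11111111111000000000000000000000
Mask: 255.224.0.0


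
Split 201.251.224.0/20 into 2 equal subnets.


New prefix = 20 + 1 = 21
Each subnet has 2048 addresses
  201.251.224.0/21
  201.251.232.0/21
Subnets: 201.251.224.0/21, 201.251.232.0/21


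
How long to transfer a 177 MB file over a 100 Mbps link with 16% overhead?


Effective throughput = 100 * (1 - 16/100) = 84 Mbps
File size in Mb = 177 * 8 = 1416 Mb
Time = 1416 / 84
Time = 16.8571 seconds


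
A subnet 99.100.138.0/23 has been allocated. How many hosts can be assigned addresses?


Host bits = 32 - 23 = 9
Total addresses = 2^9 = 512
Usable = total - 2 (network and broadcast)
Usable hosts: 510


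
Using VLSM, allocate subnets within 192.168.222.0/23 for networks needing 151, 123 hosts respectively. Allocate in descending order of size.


151 hosts -> /24 (254 usable): 192.168.222.0/24
123 hosts -> /25 (126 usable): 192.168.223.0/25
Allocation: 192.168.222.0/24 (151 hosts, 254 usable); 192.168.223.0/25 (123 hosts, 126 usable)


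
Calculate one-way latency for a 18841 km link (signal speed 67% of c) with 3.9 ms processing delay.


Speed = 0.67 * 3e5 km/s = 201000 km/s
Propagation delay = 18841 / 201000 = 0.0937 s = 93.7363 ms
Processing delay = 3.9 ms
Total one-way latency = 97.6363 ms


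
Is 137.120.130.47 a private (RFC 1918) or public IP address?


RFC 1918 private ranges:
  10.0.0.0/8 (10.0.0.0 - 10.255.255.255)
  172.16.0.0/12 (172.16.0.0 - 172.31.255.255)
  192.168.0.0/16 (192.168.0.0 - 192.168.255.255)
Public (not in any RFC 1918 range)


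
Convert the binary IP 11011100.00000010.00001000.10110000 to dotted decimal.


11011100 = 220
00000010 = 2
00001000 = 8
10110000 = 176
IP: 220.2.8.176


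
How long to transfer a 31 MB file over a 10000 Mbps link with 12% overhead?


Effective throughput = 10000 * (1 - 12/100) = 8800 Mbps
File size in Mb = 31 * 8 = 248 Mb
Time = 248 / 8800
Time = 0.0282 seconds


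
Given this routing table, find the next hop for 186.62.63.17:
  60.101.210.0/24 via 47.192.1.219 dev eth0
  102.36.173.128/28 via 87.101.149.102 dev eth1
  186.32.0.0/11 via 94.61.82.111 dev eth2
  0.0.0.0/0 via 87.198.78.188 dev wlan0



Longest prefix match for 186.62.63.17:
  /24 60.101.210.0: no
  /28 102.36.173.128: no
  /11 186.32.0.0: MATCH
  /0 0.0.0.0: MATCH
Selected: next-hop 94.61.82.111 via eth2 (matched /11)


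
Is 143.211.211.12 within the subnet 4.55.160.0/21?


Subnet network: 4.55.160.0
Test IP AND mask: 143.211.208.0
No, 143.211.211.12 is not in 4.55.160.0/21


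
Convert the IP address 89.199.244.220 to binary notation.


89 = 01011001
199 = 11000111
244 = 11110100
220 = 11011100
Binary: 01011001.11000111.11110100.11011100


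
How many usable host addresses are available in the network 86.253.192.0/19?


Host bits = 32 - 19 = 13
Total addresses = 2^13 = 8192
Usable = total - 2 (network and broadcast)
Usable hosts: 8190


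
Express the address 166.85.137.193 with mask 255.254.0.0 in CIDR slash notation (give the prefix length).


Binary: 11111111.11111110.00000000.00000000
Count leading 1s
Prefix: /15


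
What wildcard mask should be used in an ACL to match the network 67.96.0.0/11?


Subnet mask: 255.224.0.0
Wildcard = 255.255.255.255 - subnet mask
255 - 255 = 0
255 - 224 = 31
255 - 0 = 255
255 - 0 = 255
Wildcard: 0.31.255.255


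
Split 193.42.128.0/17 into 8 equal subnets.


New prefix = 17 + 3 = 20
Each subnet has 4096 addresses
  193.42.128.0/20
  193.42.144.0/20
  193.42.160.0/20
  193.42.176.0/20
  193.42.192.0/20
  193.42.208.0/20
  193.42.224.0/20
  193.42.240.0/20
Subnets: 193.42.128.0/20, 193.42.144.0/20, 193.42.160.0/20, 193.42.176.0/20, 193.42.192.0/20, 193.42.208.0/20, 193.42.224.0/20, 193.42.240.0/20


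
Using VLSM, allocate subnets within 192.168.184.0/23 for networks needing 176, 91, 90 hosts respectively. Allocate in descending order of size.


176 hosts -> /24 (254 usable): 192.168.184.0/24
91 hosts -> /25 (126 usable): 192.168.185.0/25
90 hosts -> /25 (126 usable): 192.168.185.128/25
Allocation: 192.168.184.0/24 (176 hosts, 254 usable); 192.168.185.0/25 (91 hosts, 126 usable); 192.168.185.128/25 (90 hosts, 126 usable)


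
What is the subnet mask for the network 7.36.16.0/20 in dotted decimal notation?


/20 means 20 network bits, 12 host bits
Binary: 11111111111111111111000000000000
Mask: 255.255.240.0


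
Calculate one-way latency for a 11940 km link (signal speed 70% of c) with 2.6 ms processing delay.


Speed = 0.7 * 3e5 km/s = 210000 km/s
Propagation delay = 11940 / 210000 = 0.0569 s = 56.8571 ms
Processing delay = 2.6 ms
Total one-way latency = 59.4571 ms


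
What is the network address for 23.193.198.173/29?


IP:   00010111.11000001.11000110.10101101
Mask: 11111111.11111111.11111111.11111000
AND operation:
Net:  00010111.11000001.11000110.10101000
Network: 23.193.198.168/29


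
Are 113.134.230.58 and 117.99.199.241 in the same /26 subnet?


Mask: 255.255.255.192
113.134.230.58 AND mask = 113.134.230.0
117.99.199.241 AND mask = 117.99.199.192
No, different subnets (113.134.230.0 vs 117.99.199.192)


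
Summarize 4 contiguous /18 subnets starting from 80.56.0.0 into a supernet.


Original prefix: /18
Number of subnets: 4 = 2^2
New prefix = 18 - 2 = 16
Supernet: 80.56.0.0/16


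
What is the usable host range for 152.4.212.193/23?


Network: 152.4.212.0
Broadcast: 152.4.213.255
First usable = network + 1
Last usable = broadcast - 1
Range: 152.4.212.1 to 152.4.213.254


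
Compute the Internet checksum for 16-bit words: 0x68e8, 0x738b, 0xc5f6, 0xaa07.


Sum all words (with carry folding):
+ 0x68e8 = 0x68e8
+ 0x738b = 0xdc73
+ 0xc5f6 = 0xa26a
+ 0xaa07 = 0x4c72
One's complement: ~0x4c72
Checksum = 0xb38d


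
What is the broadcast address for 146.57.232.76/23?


Network: 146.57.232.0/23
Host bits = 9
Set all host bits to 1:
Broadcast: 146.57.233.255


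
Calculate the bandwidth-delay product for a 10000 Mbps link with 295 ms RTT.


BDP = bandwidth * RTT
= 10000 Mbps * 295 ms
= 10000 * 1e6 * 295 / 1000 bits
= 2950000000 bits
= 368750000 bytes
= 360107.4219 KB
BDP = 2950000000 bits (368750000 bytes)


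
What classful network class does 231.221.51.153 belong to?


First octet: 231
Binary: 11100111
1110xxxx -> Class D (224-239)
Class D (multicast), default mask N/A


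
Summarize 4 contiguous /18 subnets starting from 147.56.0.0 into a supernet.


Original prefix: /18
Number of subnets: 4 = 2^2
New prefix = 18 - 2 = 16
Supernet: 147.56.0.0/16


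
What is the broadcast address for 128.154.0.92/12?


Network: 128.144.0.0/12
Host bits = 20
Set all host bits to 1:
Broadcast: 128.159.255.255


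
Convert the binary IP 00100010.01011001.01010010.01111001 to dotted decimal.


00100010 = 34
01011001 = 89
01010010 = 82
01111001 = 121
IP: 34.89.82.121


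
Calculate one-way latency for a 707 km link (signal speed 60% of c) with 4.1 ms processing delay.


Speed = 0.6 * 3e5 km/s = 180000 km/s
Propagation delay = 707 / 180000 = 0.0039 s = 3.9278 ms
Processing delay = 4.1 ms
Total one-way latency = 8.0278 ms


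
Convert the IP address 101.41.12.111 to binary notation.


101 = 01100101
41 = 00101001
12 = 00001100
111 = 01101111
Binary: 01100101.00101001.00001100.01101111


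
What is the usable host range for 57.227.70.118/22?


Network: 57.227.68.0
Broadcast: 57.227.71.255
First usable = network + 1
Last usable = broadcast - 1
Range: 57.227.68.1 to 57.227.71.254


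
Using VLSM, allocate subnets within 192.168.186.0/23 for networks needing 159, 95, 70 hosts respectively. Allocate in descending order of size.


159 hosts -> /24 (254 usable): 192.168.186.0/24
95 hosts -> /25 (126 usable): 192.168.187.0/25
70 hosts -> /25 (126 usable): 192.168.187.128/25
Allocation: 192.168.186.0/24 (159 hosts, 254 usable); 192.168.187.0/25 (95 hosts, 126 usable); 192.168.187.128/25 (70 hosts, 126 usable)


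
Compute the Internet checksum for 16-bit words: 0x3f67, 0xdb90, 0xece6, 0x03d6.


Sum all words (with carry folding):
+ 0x3f67 = 0x3f67
+ 0xdb90 = 0x1af8
+ 0xece6 = 0x07df
+ 0x03d6 = 0x0bb5
One's complement: ~0x0bb5
Checksum = 0xf44a


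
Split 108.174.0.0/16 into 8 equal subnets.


New prefix = 16 + 3 = 19
Each subnet has 8192 addresses
  108.174.0.0/19
  108.174.32.0/19
  108.174.64.0/19
  108.174.96.0/19
  108.174.128.0/19
  108.174.160.0/19
  108.174.192.0/19
  108.174.224.0/19
Subnets: 108.174.0.0/19, 108.174.32.0/19, 108.174.64.0/19, 108.174.96.0/19, 108.174.128.0/19, 108.174.160.0/19, 108.174.192.0/19, 108.174.224.0/19


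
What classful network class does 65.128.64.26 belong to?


First octet: 65
Binary: 01000001
0xxxxxxx -> Class A (1-126)
Class A, default mask 255.0.0.0 (/8)


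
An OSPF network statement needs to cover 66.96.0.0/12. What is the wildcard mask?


Subnet mask: 255.240.0.0
Wildcard = 255.255.255.255 - subnet mask
255 - 255 = 0
255 - 240 = 15
255 - 0 = 255
255 - 0 = 255
Wildcard: 0.15.255.255


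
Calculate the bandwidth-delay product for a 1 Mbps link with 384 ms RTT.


BDP = bandwidth * RTT
= 1 Mbps * 384 ms
= 1 * 1e6 * 384 / 1000 bits
= 384000 bits
= 48000 bytes
= 46.875 KB
BDP = 384000 bits (48000 bytes)


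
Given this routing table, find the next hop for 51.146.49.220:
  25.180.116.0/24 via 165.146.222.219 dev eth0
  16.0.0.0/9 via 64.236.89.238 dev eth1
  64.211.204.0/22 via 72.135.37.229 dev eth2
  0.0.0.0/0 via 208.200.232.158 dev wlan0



Longest prefix match for 51.146.49.220:
  /24 25.180.116.0: no
  /9 16.0.0.0: no
  /22 64.211.204.0: no
  /0 0.0.0.0: MATCH
Selected: next-hop 208.200.232.158 via wlan0 (matched /0)


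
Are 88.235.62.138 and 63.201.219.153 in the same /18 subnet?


Mask: 255.255.192.0
88.235.62.138 AND mask = 88.235.0.0
63.201.219.153 AND mask = 63.201.192.0
No, different subnets (88.235.0.0 vs 63.201.192.0)


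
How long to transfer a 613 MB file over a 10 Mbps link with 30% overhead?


Effective throughput = 10 * (1 - 30/100) = 7 Mbps
File size in Mb = 613 * 8 = 4904 Mb
Time = 4904 / 7
Time = 700.5714 seconds


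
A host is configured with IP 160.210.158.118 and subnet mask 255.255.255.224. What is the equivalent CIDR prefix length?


Binary: 11111111.11111111.11111111.11100000
Count leading 1s
Prefix: /27


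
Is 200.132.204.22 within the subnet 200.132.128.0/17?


Subnet network: 200.132.128.0
Test IP AND mask: 200.132.128.0
Yes, 200.132.204.22 is in 200.132.128.0/17


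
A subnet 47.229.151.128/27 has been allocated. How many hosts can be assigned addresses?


Host bits = 32 - 27 = 5
Total addresses = 2^5 = 32
Usable = total - 2 (network and broadcast)
Usable hosts: 30


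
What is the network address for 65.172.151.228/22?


IP:   01000001.10101100.10010111.11100100
Mask: 11111111.11111111.11111100.00000000
AND operation:
Net:  01000001.10101100.10010100.00000000
Network: 65.172.148.0/22


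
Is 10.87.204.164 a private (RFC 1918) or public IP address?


RFC 1918 private ranges:
  10.0.0.0/8 (10.0.0.0 - 10.255.255.255)
  172.16.0.0/12 (172.16.0.0 - 172.31.255.255)
  192.168.0.0/16 (192.168.0.0 - 192.168.255.255)
Private (in 10.0.0.0/8)


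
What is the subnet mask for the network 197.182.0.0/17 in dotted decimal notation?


/17 means 17 network bits, 15 host bits
Binary: 11111111111111111000000000000000
Mask: 255.255.128.0


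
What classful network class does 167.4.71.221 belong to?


First octet: 167
Binary: 10100111
10xxxxxx -> Class B (128-191)
Class B, default mask 255.255.0.0 (/16)


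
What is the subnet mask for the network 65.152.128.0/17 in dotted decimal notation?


/17 means 17 network bits, 15 host bits
Binary: 11111111111111111000000000000000
Mask: 255.255.128.0
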